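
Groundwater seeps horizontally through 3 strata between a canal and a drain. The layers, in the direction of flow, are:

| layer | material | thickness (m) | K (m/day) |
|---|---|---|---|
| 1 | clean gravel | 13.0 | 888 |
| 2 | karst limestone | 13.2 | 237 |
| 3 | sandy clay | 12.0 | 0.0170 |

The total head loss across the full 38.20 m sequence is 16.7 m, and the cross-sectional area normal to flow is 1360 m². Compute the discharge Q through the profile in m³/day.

32.2

Flow is perpendicular to layering, so the layers act in series and the equivalent K is the thickness-weighted harmonic mean.
Total thickness L = 13.0 + 13.2 + 12.0 = 38.20 m.
Σ(b_i/K_i) = 13.0/888 + 13.2/237 + 12.0/0.0170 = 706.0 d.
K_eq = L / Σ(b_i/K_i) = 38.20 / 706.0 = 0.05411 m/day.
Q = K_eq · A · (Δh/L) = 0.05411 × 1360 × (16.7/38.20) = 32.17 m³/day.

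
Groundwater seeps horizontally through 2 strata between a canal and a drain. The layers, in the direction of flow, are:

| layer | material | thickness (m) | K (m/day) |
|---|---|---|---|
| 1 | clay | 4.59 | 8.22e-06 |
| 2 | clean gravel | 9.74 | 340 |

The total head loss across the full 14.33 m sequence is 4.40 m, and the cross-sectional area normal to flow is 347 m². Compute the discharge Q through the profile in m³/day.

0.00273

Flow is perpendicular to layering, so the layers act in series and the equivalent K is the thickness-weighted harmonic mean.
Total thickness L = 4.59 + 9.74 = 14.33 m.
Σ(b_i/K_i) = 4.59/8.22e-06 + 9.74/340 = 5.584e+05 d.
K_eq = L / Σ(b_i/K_i) = 14.33 / 5.584e+05 = 2.566e-05 m/day.
Q = K_eq · A · (Δh/L) = 2.566e-05 × 347 × (4.40/14.33) = 0.002734 m³/day.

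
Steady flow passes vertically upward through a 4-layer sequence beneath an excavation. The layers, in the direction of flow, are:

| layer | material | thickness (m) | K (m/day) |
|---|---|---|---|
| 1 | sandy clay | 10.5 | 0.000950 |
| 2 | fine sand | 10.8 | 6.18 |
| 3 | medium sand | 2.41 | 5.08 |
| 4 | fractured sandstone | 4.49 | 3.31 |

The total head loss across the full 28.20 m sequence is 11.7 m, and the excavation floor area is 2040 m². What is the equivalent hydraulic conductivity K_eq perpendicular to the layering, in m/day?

0.00255

Flow is perpendicular to layering, so the layers act in series and the equivalent K is the thickness-weighted harmonic mean.
Total thickness L = 10.5 + 10.8 + 2.41 + 4.49 = 28.20 m.
Σ(b_i/K_i) = 10.5/0.000950 + 10.8/6.18 + 2.41/5.08 + 4.49/3.31 = 11056 d.
K_eq = L / Σ(b_i/K_i) = 28.20 / 11056 = 0.002551 m/day.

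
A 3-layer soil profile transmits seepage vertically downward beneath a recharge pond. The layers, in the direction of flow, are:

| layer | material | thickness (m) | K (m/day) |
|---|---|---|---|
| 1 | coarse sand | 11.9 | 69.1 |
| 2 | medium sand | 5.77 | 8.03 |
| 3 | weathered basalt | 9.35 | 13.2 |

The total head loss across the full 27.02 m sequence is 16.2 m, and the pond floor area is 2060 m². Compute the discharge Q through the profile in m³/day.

20900

Flow is perpendicular to layering, so the layers act in series and the equivalent K is the thickness-weighted harmonic mean.
Total thickness L = 11.9 + 5.77 + 9.35 = 27.02 m.
Σ(b_i/K_i) = 11.9/69.1 + 5.77/8.03 + 9.35/13.2 = 1.599 d.
K_eq = L / Σ(b_i/K_i) = 27.02 / 1.599 = 16.90 m/day.
Q = K_eq · A · (Δh/L) = 16.90 × 2060 × (16.2/27.02) = 20869 m³/day.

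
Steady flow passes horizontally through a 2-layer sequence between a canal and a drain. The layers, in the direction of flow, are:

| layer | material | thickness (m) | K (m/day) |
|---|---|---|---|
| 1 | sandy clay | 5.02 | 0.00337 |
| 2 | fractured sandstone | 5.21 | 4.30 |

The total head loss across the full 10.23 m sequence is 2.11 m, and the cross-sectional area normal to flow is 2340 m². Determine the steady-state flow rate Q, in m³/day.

Flow is perpendicular to layering, so the layers act in series and the equivalent K is the thickness-weighted harmonic mean.
Total thickness L = 5.02 + 5.21 = 10.23 m.
Σ(b_i/K_i) = 5.02/0.00337 + 5.21/4.30 = 1491 d.
K_eq = L / Σ(b_i/K_i) = 10.23 / 1491 = 0.006862 m/day.
Q = K_eq · A · (Δh/L) = 0.006862 × 2340 × (2.11/10.23) = 3.312 m³/day.

3.31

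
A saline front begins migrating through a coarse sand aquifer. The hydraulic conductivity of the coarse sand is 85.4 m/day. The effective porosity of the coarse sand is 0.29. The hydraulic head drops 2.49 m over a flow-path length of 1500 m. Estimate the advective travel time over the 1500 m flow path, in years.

Hydraulic gradient i = Δh / L = 2.49 / 1500 = 0.001660.
Darcy flux q = K · i = 85.40 × 0.001660 = 0.1418 m/day.
Seepage velocity v = q / n_e = 0.1418 / 0.29 = 0.4888 m/day.
Travel time t = L / v = 1500 / 0.4888 = 3068 days = 8.401 years.

8.40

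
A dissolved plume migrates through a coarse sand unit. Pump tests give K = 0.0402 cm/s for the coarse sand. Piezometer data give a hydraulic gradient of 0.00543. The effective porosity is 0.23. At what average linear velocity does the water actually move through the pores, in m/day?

Convert K: 0.0402 cm/s × 864 = 34.73 m/day.
Hydraulic gradient i = 0.00543.
Darcy flux q = K · i = 34.73 × 0.005430 = 0.1886 m/day.
Seepage velocity v = q / n_e = 0.1886 / 0.23 = 0.8200 m/day.

0.820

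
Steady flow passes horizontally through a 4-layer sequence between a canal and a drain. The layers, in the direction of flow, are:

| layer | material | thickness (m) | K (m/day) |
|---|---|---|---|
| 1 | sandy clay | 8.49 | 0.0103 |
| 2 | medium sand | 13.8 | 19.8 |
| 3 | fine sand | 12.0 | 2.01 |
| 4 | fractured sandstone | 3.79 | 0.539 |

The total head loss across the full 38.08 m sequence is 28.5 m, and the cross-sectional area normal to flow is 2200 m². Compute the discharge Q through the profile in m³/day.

74.8

Flow is perpendicular to layering, so the layers act in series and the equivalent K is the thickness-weighted harmonic mean.
Total thickness L = 8.49 + 13.8 + 12.0 + 3.79 = 38.08 m.
Σ(b_i/K_i) = 8.49/0.0103 + 13.8/19.8 + 12.0/2.01 + 3.79/0.539 = 838.0 d.
K_eq = L / Σ(b_i/K_i) = 38.08 / 838.0 = 0.04544 m/day.
Q = K_eq · A · (Δh/L) = 0.04544 × 2200 × (28.5/38.08) = 74.82 m³/day.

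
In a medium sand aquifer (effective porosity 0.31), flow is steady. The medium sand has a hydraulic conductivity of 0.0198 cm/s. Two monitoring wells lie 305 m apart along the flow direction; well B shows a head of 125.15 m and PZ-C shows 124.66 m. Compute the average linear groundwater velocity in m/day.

0.0887

Convert K: 0.0198 cm/s × 864 = 17.11 m/day.
Hydraulic gradient i = (125.15 − 124.66) / 305 = 0.49 / 305 = 0.001607.
Darcy flux q = K · i = 17.11 × 0.001607 = 0.02748 m/day.
Seepage velocity v = q / n_e = 0.02748 / 0.31 = 0.08866 m/day.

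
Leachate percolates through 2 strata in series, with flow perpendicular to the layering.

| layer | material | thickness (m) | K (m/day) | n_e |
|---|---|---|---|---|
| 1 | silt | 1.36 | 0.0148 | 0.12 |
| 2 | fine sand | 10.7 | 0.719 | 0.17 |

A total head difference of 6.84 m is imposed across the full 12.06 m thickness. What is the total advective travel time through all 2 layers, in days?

30.9

With flow normal to the layers, continuity requires the same specific discharge q through every layer.
Σ(b_i/K_i) = 1.36/0.0148 + 10.7/0.719 = 106.8 d.
q = Δh / Σ(b_i/K_i) = 6.84 / 106.8 = 0.06406 m/day.
In each layer the seepage velocity is v_i = q/n_i, so the layer transit time is t_i = b_i·n_i / q:
  layer 1 (silt): t_1 = 1.36 × 0.12 / 0.06406 = 2.548 d
  layer 2 (fine sand): t_2 = 10.7 × 0.17 / 0.06406 = 28.39 d
Total t = Σ t_i = 30.94 days.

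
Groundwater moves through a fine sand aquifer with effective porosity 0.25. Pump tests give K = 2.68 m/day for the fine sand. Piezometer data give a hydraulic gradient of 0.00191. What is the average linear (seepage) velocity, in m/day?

0.0205

Hydraulic gradient i = 0.00191.
Darcy flux q = K · i = 2.680 × 0.001910 = 0.005119 m/day.
Seepage velocity v = q / n_e = 0.005119 / 0.25 = 0.02048 m/day.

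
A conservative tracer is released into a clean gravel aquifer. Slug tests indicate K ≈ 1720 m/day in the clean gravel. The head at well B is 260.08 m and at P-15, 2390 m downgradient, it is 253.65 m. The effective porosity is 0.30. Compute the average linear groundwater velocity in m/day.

15.4

Hydraulic gradient i = (260.08 − 253.65) / 2390 = 6.43 / 2390 = 0.002690.
Darcy flux q = K · i = 1720 × 0.002690 = 4.627 m/day.
Seepage velocity v = q / n_e = 4.627 / 0.30 = 15.42 m/day.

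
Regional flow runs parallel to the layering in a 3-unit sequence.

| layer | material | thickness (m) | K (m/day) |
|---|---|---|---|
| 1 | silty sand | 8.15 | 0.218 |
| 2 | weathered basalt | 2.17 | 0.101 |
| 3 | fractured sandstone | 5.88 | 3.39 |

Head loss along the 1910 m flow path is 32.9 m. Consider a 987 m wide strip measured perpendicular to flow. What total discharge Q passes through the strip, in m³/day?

Flow is parallel to layering, so each bed carries its own Darcy discharge and the transmissivities add.
Σ(K_i·b_i) = 0.218×8.15 + 0.101×2.17 + 3.39×5.88 = 21.93 m²/day.
Hydraulic gradient i = Δh / L = 32.9 / 1910 = 0.01723.
Q = Σ(K_i·b_i) · W · i = 21.93 × 987 × 0.01723 = 372.8 m³/day.

373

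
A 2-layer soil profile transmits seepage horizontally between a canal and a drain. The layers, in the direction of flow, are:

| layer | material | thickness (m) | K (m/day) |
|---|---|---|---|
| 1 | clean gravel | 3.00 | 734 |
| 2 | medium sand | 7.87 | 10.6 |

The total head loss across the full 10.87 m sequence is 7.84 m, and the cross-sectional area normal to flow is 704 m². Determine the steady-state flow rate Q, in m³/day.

7390

Flow is perpendicular to layering, so the layers act in series and the equivalent K is the thickness-weighted harmonic mean.
Total thickness L = 3.00 + 7.87 = 10.87 m.
Σ(b_i/K_i) = 3.00/734 + 7.87/10.6 = 0.7465 d.
K_eq = L / Σ(b_i/K_i) = 10.87 / 0.7465 = 14.56 m/day.
Q = K_eq · A · (Δh/L) = 14.56 × 704 × (7.84/10.87) = 7393 m³/day.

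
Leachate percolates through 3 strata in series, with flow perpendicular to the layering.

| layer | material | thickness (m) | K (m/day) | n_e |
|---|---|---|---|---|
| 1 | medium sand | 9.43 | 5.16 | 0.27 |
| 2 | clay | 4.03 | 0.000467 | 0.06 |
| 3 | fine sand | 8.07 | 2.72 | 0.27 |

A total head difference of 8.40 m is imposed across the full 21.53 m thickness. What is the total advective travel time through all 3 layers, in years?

With flow normal to the layers, continuity requires the same specific discharge q through every layer.
Σ(b_i/K_i) = 9.43/5.16 + 4.03/0.000467 + 8.07/2.72 = 8634 d.
q = Δh / Σ(b_i/K_i) = 8.40 / 8634 = 0.0009729 m/day.
In each layer the seepage velocity is v_i = q/n_i, so the layer transit time is t_i = b_i·n_i / q:
  layer 1 (medium sand): t_1 = 9.43 × 0.27 / 0.0009729 = 2617 d
  layer 2 (clay): t_2 = 4.03 × 0.06 / 0.0009729 = 248.5 d
  layer 3 (fine sand): t_3 = 8.07 × 0.27 / 0.0009729 = 2240 d
Total t = Σ t_i = 5105 days = 13.98 years.

14.0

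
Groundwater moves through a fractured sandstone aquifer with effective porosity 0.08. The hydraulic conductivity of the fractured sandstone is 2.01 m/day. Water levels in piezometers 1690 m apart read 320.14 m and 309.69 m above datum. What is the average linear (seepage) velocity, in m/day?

0.155

Hydraulic gradient i = (320.14 − 309.69) / 1690 = 10.45 / 1690 = 0.006183.
Darcy flux q = K · i = 2.010 × 0.006183 = 0.01243 m/day.
Seepage velocity v = q / n_e = 0.01243 / 0.08 = 0.1554 m/day.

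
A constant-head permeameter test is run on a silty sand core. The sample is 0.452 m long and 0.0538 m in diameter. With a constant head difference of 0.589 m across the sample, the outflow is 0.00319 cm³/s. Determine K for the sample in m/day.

0.0930

Cross-sectional area A = π·(d/2)² = π × (0.0538/2)² = 0.002273 m².
Convert discharge: 0.00319 cm³/s = 3.190e-09 m³/s.
Darcy's law rearranged: K = Q·L / (A·Δh) = 3.190e-09 × 0.452 / (0.002273 × 0.589) = 1.077e-06 m/s = 0.09304 m/day.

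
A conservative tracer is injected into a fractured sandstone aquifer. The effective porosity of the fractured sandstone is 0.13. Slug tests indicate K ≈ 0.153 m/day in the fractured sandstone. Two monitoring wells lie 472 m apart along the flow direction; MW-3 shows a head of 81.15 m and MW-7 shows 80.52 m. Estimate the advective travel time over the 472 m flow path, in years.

Hydraulic gradient i = (81.15 − 80.52) / 472 = 0.63 / 472 = 0.001335.
Darcy flux q = K · i = 0.1530 × 0.001335 = 0.0002042 m/day.
Seepage velocity v = q / n_e = 0.0002042 / 0.13 = 0.001571 m/day.
Travel time t = L / v = 472 / 0.001571 = 3.005e+05 days = 822.6 years.

823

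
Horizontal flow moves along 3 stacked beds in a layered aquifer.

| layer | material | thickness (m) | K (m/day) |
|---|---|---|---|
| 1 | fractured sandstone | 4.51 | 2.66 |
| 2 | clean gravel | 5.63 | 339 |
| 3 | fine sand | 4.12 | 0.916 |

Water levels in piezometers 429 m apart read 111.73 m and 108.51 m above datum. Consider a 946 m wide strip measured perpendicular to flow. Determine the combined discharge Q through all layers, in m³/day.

13700

Flow is parallel to layering, so each bed carries its own Darcy discharge and the transmissivities add.
Σ(K_i·b_i) = 2.66×4.51 + 339×5.63 + 0.916×4.12 = 1924 m²/day.
Hydraulic gradient i = (111.73 − 108.51) / 429 = 3.22 / 429 = 0.007506.
Q = Σ(K_i·b_i) · W · i = 1924 × 946 × 0.007506 = 13664 m³/day.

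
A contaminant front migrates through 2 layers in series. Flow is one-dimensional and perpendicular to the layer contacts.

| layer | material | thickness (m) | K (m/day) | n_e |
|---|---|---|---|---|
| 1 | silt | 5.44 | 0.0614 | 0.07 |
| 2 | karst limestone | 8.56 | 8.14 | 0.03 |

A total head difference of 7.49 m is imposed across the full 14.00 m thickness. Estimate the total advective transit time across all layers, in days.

With flow normal to the layers, continuity requires the same specific discharge q through every layer.
Σ(b_i/K_i) = 5.44/0.0614 + 8.56/8.14 = 89.65 d.
q = Δh / Σ(b_i/K_i) = 7.49 / 89.65 = 0.08355 m/day.
In each layer the seepage velocity is v_i = q/n_i, so the layer transit time is t_i = b_i·n_i / q:
  layer 1 (silt): t_1 = 5.44 × 0.07 / 0.08355 = 4.558 d
  layer 2 (karst limestone): t_2 = 8.56 × 0.03 / 0.08355 = 3.074 d
Total t = Σ t_i = 7.632 days.

7.63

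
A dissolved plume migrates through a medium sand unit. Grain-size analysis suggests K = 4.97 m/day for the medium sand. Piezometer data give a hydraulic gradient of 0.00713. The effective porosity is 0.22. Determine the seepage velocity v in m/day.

0.161

Hydraulic gradient i = 0.00713.
Darcy flux q = K · i = 4.970 × 0.007130 = 0.03544 m/day.
Seepage velocity v = q / n_e = 0.03544 / 0.22 = 0.1611 m/day.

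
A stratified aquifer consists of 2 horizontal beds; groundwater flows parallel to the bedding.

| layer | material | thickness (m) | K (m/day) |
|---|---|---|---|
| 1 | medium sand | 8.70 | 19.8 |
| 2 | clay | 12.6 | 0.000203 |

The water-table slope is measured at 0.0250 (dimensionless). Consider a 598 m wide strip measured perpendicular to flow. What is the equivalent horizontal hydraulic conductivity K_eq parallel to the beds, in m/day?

Flow is parallel to layering, so each bed carries its own Darcy discharge and the transmissivities add.
Σ(K_i·b_i) = 19.8×8.70 + 0.000203×12.6 = 172.3 m²/day.
Total thickness b = 21.30 m, so K_eq = Σ(K_i·b_i)/b = 8.087 m/day.

8.09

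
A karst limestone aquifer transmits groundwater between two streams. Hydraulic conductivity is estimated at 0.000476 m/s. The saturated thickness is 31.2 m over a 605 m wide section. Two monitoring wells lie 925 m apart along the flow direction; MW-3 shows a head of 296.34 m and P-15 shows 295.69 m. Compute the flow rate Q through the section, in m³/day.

Convert K: 0.000476 m/s × 86400 = 41.13 m/day.
Cross-sectional area A = 605 × 31.2 = 18876 m².
Hydraulic gradient i = (296.34 − 295.69) / 925 = 0.65 / 925 = 0.0007027.
Darcy's law: Q = K · A · i = 41.13 × 18876 × 0.0007027 = 545.5 m³/day.

546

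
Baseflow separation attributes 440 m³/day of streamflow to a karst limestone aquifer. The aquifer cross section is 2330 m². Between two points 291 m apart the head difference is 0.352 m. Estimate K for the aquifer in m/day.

156

Hydraulic gradient i = Δh / L = 0.352 / 291 = 0.001210.
From Q = K·A·i, K = Q / (A·i) = 440 / (2330 × 0.001210) = 156.1 m/day.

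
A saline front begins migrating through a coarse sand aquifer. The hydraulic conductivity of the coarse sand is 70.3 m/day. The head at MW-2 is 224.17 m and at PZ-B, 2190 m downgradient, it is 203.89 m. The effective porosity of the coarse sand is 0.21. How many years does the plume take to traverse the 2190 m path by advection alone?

Hydraulic gradient i = (224.17 − 203.89) / 2190 = 20.28 / 2190 = 0.009260.
Darcy flux q = K · i = 70.30 × 0.009260 = 0.6510 m/day.
Seepage velocity v = q / n_e = 0.6510 / 0.21 = 3.100 m/day.
Travel time t = L / v = 2190 / 3.100 = 706.5 days = 1.934 years.

1.93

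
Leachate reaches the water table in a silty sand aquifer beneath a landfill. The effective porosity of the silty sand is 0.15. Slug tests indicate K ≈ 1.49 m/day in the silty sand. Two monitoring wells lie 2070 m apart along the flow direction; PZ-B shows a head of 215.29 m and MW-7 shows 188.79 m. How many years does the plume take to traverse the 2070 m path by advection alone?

Hydraulic gradient i = (215.29 − 188.79) / 2070 = 26.5 / 2070 = 0.01280.
Darcy flux q = K · i = 1.490 × 0.01280 = 0.01907 m/day.
Seepage velocity v = q / n_e = 0.01907 / 0.15 = 0.1272 m/day.
Travel time t = L / v = 2070 / 0.1272 = 16278 days = 44.57 years.

44.6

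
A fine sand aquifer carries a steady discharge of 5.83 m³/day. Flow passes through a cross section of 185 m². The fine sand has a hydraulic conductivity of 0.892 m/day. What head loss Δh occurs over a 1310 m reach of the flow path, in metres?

46.3

From Q = K·A·i, i = Q / (K·A) = 5.83 / (0.8920 × 185.0) = 0.03533.
Head loss Δh = i · L = 0.03533 × 1310 = 46.28 m.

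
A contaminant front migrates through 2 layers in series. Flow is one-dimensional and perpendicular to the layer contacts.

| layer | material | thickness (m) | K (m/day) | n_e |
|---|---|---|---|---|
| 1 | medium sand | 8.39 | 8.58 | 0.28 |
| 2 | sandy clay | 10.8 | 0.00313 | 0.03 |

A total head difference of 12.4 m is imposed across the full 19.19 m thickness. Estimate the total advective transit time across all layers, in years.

2.04

With flow normal to the layers, continuity requires the same specific discharge q through every layer.
Σ(b_i/K_i) = 8.39/8.58 + 10.8/0.00313 = 3451 d.
q = Δh / Σ(b_i/K_i) = 12.4 / 3451 = 0.003593 m/day.
In each layer the seepage velocity is v_i = q/n_i, so the layer transit time is t_i = b_i·n_i / q:
  layer 1 (medium sand): t_1 = 8.39 × 0.28 / 0.003593 = 653.9 d
  layer 2 (sandy clay): t_2 = 10.8 × 0.03 / 0.003593 = 90.18 d
Total t = Σ t_i = 744.1 days = 2.037 years.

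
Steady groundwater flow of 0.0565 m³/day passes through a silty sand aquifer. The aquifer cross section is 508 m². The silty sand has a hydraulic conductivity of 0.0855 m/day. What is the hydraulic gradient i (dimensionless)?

From Q = K·A·i, i = Q / (K·A) = 0.0565 / (0.08550 × 508.0) = 0.001301.

0.00130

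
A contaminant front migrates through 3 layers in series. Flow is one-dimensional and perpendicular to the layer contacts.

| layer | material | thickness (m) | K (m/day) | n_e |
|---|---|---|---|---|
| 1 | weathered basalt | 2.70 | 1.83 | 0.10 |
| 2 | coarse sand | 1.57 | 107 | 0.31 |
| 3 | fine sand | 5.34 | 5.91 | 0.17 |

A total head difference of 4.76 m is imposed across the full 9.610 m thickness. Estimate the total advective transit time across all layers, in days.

0.837

With flow normal to the layers, continuity requires the same specific discharge q through every layer.
Σ(b_i/K_i) = 2.70/1.83 + 1.57/107 + 5.34/5.91 = 2.394 d.
q = Δh / Σ(b_i/K_i) = 4.76 / 2.394 = 1.989 m/day.
In each layer the seepage velocity is v_i = q/n_i, so the layer transit time is t_i = b_i·n_i / q:
  layer 1 (weathered basalt): t_1 = 2.70 × 0.10 / 1.989 = 0.1358 d
  layer 2 (coarse sand): t_2 = 1.57 × 0.31 / 1.989 = 0.2447 d
  layer 3 (fine sand): t_3 = 5.34 × 0.17 / 1.989 = 0.4565 d
Total t = Σ t_i = 0.8370 days.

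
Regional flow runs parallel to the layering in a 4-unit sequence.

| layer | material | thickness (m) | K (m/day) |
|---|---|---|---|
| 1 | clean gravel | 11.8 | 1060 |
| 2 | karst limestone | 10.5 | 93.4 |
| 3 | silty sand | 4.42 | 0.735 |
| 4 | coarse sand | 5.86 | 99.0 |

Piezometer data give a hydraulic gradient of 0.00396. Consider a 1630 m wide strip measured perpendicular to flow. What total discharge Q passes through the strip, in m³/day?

90800

Flow is parallel to layering, so each bed carries its own Darcy discharge and the transmissivities add.
Σ(K_i·b_i) = 1060×11.8 + 93.4×10.5 + 0.735×4.42 + 99.0×5.86 = 14072 m²/day.
Hydraulic gradient i = 0.00396.
Q = Σ(K_i·b_i) · W · i = 14072 × 1630 × 0.003960 = 90833 m³/day.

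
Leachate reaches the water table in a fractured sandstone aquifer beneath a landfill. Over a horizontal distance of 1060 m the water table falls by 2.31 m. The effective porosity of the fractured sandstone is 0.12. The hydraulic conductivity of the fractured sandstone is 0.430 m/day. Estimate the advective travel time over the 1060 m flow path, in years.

372

Hydraulic gradient i = Δh / L = 2.31 / 1060 = 0.002179.
Darcy flux q = K · i = 0.4300 × 0.002179 = 0.0009371 m/day.
Seepage velocity v = q / n_e = 0.0009371 / 0.12 = 0.007809 m/day.
Travel time t = L / v = 1060 / 0.007809 = 1.357e+05 days = 371.6 years.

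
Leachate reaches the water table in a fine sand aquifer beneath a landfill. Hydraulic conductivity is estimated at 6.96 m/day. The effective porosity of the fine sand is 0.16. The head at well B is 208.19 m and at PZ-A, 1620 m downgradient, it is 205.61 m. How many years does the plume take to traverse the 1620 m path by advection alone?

64.0

Hydraulic gradient i = (208.19 − 205.61) / 1620 = 2.58 / 1620 = 0.001593.
Darcy flux q = K · i = 6.960 × 0.001593 = 0.01108 m/day.
Seepage velocity v = q / n_e = 0.01108 / 0.16 = 0.06928 m/day.
Travel time t = L / v = 1620 / 0.06928 = 23384 days = 64.02 years.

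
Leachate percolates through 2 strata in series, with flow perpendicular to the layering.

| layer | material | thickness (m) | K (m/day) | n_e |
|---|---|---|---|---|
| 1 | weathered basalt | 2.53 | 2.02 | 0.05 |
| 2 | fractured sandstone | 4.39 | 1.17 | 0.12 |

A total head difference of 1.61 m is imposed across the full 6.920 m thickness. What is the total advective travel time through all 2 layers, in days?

With flow normal to the layers, continuity requires the same specific discharge q through every layer.
Σ(b_i/K_i) = 2.53/2.02 + 4.39/1.17 = 5.005 d.
q = Δh / Σ(b_i/K_i) = 1.61 / 5.005 = 0.3217 m/day.
In each layer the seepage velocity is v_i = q/n_i, so the layer transit time is t_i = b_i·n_i / q:
  layer 1 (weathered basalt): t_1 = 2.53 × 0.05 / 0.3217 = 0.3932 d
  layer 2 (fractured sandstone): t_2 = 4.39 × 0.12 / 0.3217 = 1.638 d
Total t = Σ t_i = 2.031 days.

2.03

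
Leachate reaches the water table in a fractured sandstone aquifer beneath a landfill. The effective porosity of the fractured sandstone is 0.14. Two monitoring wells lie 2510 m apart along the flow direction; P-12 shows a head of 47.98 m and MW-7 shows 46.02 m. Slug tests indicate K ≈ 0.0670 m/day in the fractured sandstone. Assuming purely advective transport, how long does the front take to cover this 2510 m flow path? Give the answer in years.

Hydraulic gradient i = (47.98 − 46.02) / 2510 = 1.96 / 2510 = 0.0007809.
Darcy flux q = K · i = 0.06700 × 0.0007809 = 5.232e-05 m/day.
Seepage velocity v = q / n_e = 5.232e-05 / 0.14 = 0.0003737 m/day.
Travel time t = L / v = 2510 / 0.0003737 = 6.717e+06 days = 18389 years.

18400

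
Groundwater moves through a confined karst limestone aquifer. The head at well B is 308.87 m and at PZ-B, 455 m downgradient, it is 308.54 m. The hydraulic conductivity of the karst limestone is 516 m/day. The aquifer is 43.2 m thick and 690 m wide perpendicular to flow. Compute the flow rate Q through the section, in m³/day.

Cross-sectional area A = 690 × 43.2 = 29808 m².
Hydraulic gradient i = (308.87 − 308.54) / 455 = 0.33 / 455 = 0.0007253.
Darcy's law: Q = K · A · i = 516.0 × 29808 × 0.0007253 = 11155 m³/day.

11200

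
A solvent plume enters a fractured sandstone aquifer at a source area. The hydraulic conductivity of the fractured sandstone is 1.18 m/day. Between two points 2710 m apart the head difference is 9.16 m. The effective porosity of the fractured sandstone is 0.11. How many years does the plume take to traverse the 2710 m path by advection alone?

205

Hydraulic gradient i = Δh / L = 9.16 / 2710 = 0.003380.
Darcy flux q = K · i = 1.180 × 0.003380 = 0.003988 m/day.
Seepage velocity v = q / n_e = 0.003988 / 0.11 = 0.03626 m/day.
Travel time t = L / v = 2710 / 0.03626 = 74740 days = 204.6 years.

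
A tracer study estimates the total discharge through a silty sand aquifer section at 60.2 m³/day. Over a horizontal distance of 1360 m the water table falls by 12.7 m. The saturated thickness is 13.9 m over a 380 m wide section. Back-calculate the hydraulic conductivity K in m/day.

Cross-sectional area A = 380 × 13.9 = 5282 m².
Hydraulic gradient i = Δh / L = 12.7 / 1360 = 0.009338.
From Q = K·A·i, K = Q / (A·i) = 60.2 / (5282 × 0.009338) = 1.220 m/day.

1.22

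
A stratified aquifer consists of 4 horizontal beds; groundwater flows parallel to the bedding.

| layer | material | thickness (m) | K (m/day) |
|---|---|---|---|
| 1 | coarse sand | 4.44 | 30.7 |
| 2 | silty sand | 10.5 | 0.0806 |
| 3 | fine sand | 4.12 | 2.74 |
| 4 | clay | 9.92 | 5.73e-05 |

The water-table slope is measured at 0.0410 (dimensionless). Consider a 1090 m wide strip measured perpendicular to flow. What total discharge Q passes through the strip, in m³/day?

Flow is parallel to layering, so each bed carries its own Darcy discharge and the transmissivities add.
Σ(K_i·b_i) = 30.7×4.44 + 0.0806×10.5 + 2.74×4.12 + 5.73e-05×9.92 = 148.4 m²/day.
Hydraulic gradient i = 0.0410.
Q = Σ(K_i·b_i) · W · i = 148.4 × 1090 × 0.04100 = 6634 m³/day.

6630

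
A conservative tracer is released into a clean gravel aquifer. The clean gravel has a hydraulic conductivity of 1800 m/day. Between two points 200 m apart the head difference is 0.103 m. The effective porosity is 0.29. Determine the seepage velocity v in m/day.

Hydraulic gradient i = Δh / L = 0.103 / 200 = 0.0005150.
Darcy flux q = K · i = 1800 × 0.0005150 = 0.9270 m/day.
Seepage velocity v = q / n_e = 0.9270 / 0.29 = 3.197 m/day.

3.20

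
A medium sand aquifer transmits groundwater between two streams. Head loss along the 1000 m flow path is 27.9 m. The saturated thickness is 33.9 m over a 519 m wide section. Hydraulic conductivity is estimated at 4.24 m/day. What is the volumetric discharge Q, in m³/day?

2080

Cross-sectional area A = 519 × 33.9 = 17594 m².
Hydraulic gradient i = Δh / L = 27.9 / 1000 = 0.02790.
Darcy's law: Q = K · A · i = 4.240 × 17594 × 0.02790 = 2081 m³/day.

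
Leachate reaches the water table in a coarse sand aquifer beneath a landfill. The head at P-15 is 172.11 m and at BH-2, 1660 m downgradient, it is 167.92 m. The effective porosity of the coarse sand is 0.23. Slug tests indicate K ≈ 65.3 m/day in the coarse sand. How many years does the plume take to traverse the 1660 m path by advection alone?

6.34

Hydraulic gradient i = (172.11 − 167.92) / 1660 = 4.19 / 1660 = 0.002524.
Darcy flux q = K · i = 65.30 × 0.002524 = 0.1648 m/day.
Seepage velocity v = q / n_e = 0.1648 / 0.23 = 0.7166 m/day.
Travel time t = L / v = 1660 / 0.7166 = 2316 days = 6.342 years.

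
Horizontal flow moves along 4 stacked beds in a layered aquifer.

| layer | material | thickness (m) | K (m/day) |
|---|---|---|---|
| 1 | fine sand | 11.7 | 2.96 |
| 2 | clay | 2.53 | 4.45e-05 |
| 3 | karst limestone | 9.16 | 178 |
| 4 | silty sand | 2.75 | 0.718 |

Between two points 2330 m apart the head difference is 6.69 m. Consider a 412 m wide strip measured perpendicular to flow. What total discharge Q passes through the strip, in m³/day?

1970

Flow is parallel to layering, so each bed carries its own Darcy discharge and the transmissivities add.
Σ(K_i·b_i) = 2.96×11.7 + 4.45e-05×2.53 + 178×9.16 + 0.718×2.75 = 1667 m²/day.
Hydraulic gradient i = Δh / L = 6.69 / 2330 = 0.002871.
Q = Σ(K_i·b_i) · W · i = 1667 × 412 × 0.002871 = 1972 m³/day.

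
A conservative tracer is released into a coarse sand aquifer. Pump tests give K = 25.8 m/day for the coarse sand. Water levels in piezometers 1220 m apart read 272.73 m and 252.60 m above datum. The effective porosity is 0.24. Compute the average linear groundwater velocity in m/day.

1.77

Hydraulic gradient i = (272.73 − 252.60) / 1220 = 20.13 / 1220 = 0.01650.
Darcy flux q = K · i = 25.80 × 0.01650 = 0.4257 m/day.
Seepage velocity v = q / n_e = 0.4257 / 0.24 = 1.774 m/day.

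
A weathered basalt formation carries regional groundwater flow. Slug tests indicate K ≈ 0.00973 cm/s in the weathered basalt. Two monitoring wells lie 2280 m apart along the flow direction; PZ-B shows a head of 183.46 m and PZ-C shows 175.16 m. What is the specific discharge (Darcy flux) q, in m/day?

Convert K: 0.00973 cm/s × 864 = 8.407 m/day.
Hydraulic gradient i = (183.46 − 175.16) / 2280 = 8.3 / 2280 = 0.003640.
Specific discharge q = K · i = 8.407 × 0.003640 = 0.03060 m/day.

0.0306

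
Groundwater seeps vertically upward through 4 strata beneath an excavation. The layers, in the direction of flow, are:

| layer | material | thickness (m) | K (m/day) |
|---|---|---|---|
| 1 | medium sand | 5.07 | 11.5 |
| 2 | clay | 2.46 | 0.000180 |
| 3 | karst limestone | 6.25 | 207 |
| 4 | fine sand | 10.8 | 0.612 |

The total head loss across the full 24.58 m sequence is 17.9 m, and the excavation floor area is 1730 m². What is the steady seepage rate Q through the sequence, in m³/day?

2.26

Flow is perpendicular to layering, so the layers act in series and the equivalent K is the thickness-weighted harmonic mean.
Total thickness L = 5.07 + 2.46 + 6.25 + 10.8 = 24.58 m.
Σ(b_i/K_i) = 5.07/11.5 + 2.46/0.000180 + 6.25/207 + 10.8/0.612 = 13685 d.
K_eq = L / Σ(b_i/K_i) = 24.58 / 13685 = 0.001796 m/day.
Q = K_eq · A · (Δh/L) = 0.001796 × 1730 × (17.9/24.58) = 2.263 m³/day.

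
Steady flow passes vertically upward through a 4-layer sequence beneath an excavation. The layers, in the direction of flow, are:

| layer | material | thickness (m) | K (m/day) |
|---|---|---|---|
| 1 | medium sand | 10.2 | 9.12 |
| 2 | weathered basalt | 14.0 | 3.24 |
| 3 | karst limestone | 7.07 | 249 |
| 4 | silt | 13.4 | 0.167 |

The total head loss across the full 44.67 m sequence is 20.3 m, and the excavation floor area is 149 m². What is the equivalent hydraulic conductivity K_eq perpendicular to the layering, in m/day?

Flow is perpendicular to layering, so the layers act in series and the equivalent K is the thickness-weighted harmonic mean.
Total thickness L = 10.2 + 14.0 + 7.07 + 13.4 = 44.67 m.
Σ(b_i/K_i) = 10.2/9.12 + 14.0/3.24 + 7.07/249 + 13.4/0.167 = 85.71 d.
K_eq = L / Σ(b_i/K_i) = 44.67 / 85.71 = 0.5212 m/day.

0.521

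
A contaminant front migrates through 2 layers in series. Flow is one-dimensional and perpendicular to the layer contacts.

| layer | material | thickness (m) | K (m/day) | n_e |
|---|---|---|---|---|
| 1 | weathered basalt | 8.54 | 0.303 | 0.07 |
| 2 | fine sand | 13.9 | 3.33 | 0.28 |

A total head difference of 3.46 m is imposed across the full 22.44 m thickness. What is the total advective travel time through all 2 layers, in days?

With flow normal to the layers, continuity requires the same specific discharge q through every layer.
Σ(b_i/K_i) = 8.54/0.303 + 13.9/3.33 = 32.36 d.
q = Δh / Σ(b_i/K_i) = 3.46 / 32.36 = 0.1069 m/day.
In each layer the seepage velocity is v_i = q/n_i, so the layer transit time is t_i = b_i·n_i / q:
  layer 1 (weathered basalt): t_1 = 8.54 × 0.07 / 0.1069 = 5.591 d
  layer 2 (fine sand): t_2 = 13.9 × 0.28 / 0.1069 = 36.40 d
Total t = Σ t_i = 41.99 days.

42.0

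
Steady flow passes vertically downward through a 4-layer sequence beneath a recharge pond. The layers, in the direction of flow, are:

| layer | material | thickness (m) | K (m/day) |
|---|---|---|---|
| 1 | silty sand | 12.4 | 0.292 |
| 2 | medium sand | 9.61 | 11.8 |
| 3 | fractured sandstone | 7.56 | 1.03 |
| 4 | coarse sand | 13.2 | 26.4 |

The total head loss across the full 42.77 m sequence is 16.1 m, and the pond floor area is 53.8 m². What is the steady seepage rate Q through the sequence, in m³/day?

Flow is perpendicular to layering, so the layers act in series and the equivalent K is the thickness-weighted harmonic mean.
Total thickness L = 12.4 + 9.61 + 7.56 + 13.2 = 42.77 m.
Σ(b_i/K_i) = 12.4/0.292 + 9.61/11.8 + 7.56/1.03 + 13.2/26.4 = 51.12 d.
K_eq = L / Σ(b_i/K_i) = 42.77 / 51.12 = 0.8367 m/day.
Q = K_eq · A · (Δh/L) = 0.8367 × 53.8 × (16.1/42.77) = 16.94 m³/day.

16.9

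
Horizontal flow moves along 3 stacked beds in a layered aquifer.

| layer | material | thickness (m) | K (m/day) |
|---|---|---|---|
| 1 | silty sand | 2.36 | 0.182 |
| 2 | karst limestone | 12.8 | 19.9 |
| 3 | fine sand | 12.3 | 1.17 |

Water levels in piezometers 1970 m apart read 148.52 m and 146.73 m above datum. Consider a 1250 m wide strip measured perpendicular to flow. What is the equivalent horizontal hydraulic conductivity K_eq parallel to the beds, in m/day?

9.82

Flow is parallel to layering, so each bed carries its own Darcy discharge and the transmissivities add.
Σ(K_i·b_i) = 0.182×2.36 + 19.9×12.8 + 1.17×12.3 = 269.5 m²/day.
Total thickness b = 27.46 m, so K_eq = Σ(K_i·b_i)/b = 9.816 m/day.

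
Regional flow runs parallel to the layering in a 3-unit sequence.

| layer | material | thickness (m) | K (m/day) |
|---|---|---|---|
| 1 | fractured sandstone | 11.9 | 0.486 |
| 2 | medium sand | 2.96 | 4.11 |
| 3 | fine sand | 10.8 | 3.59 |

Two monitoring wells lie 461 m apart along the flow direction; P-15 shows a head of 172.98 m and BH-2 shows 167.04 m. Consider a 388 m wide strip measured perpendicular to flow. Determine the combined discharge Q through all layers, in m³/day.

Flow is parallel to layering, so each bed carries its own Darcy discharge and the transmissivities add.
Σ(K_i·b_i) = 0.486×11.9 + 4.11×2.96 + 3.59×10.8 = 56.72 m²/day.
Hydraulic gradient i = (172.98 − 167.04) / 461 = 5.94 / 461 = 0.01289.
Q = Σ(K_i·b_i) · W · i = 56.72 × 388 × 0.01289 = 283.6 m³/day.

284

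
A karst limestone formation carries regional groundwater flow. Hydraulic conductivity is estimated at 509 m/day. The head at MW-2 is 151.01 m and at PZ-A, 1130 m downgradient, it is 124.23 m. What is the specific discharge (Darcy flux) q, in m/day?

12.1

Hydraulic gradient i = (151.01 − 124.23) / 1130 = 26.78 / 1130 = 0.02370.
Specific discharge q = K · i = 509.0 × 0.02370 = 12.06 m/day.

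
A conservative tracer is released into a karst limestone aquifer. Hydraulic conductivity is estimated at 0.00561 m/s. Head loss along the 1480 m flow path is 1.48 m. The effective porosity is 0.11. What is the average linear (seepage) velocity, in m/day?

Convert K: 0.00561 m/s × 86400 = 484.7 m/day.
Hydraulic gradient i = Δh / L = 1.48 / 1480 = 0.001000.
Darcy flux q = K · i = 484.7 × 0.001000 = 0.4847 m/day.
Seepage velocity v = q / n_e = 0.4847 / 0.11 = 4.406 m/day.

4.41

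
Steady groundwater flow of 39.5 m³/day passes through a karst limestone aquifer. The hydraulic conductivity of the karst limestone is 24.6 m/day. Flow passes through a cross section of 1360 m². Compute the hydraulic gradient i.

From Q = K·A·i, i = Q / (K·A) = 39.5 / (24.60 × 1360) = 0.001181.

0.00118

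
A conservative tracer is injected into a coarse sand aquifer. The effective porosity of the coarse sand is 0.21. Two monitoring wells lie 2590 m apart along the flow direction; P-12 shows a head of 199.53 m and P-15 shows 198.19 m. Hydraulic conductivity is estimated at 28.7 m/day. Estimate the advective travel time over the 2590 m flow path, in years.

100

Hydraulic gradient i = (199.53 − 198.19) / 2590 = 1.34 / 2590 = 0.0005174.
Darcy flux q = K · i = 28.70 × 0.0005174 = 0.01485 m/day.
Seepage velocity v = q / n_e = 0.01485 / 0.21 = 0.07071 m/day.
Travel time t = L / v = 2590 / 0.07071 = 36630 days = 100.3 years.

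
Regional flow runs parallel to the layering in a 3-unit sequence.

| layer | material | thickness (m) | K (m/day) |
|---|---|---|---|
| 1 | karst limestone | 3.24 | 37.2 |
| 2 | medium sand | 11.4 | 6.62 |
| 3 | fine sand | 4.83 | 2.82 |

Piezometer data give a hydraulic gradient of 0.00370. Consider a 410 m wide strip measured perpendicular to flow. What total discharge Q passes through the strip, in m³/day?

318

Flow is parallel to layering, so each bed carries its own Darcy discharge and the transmissivities add.
Σ(K_i·b_i) = 37.2×3.24 + 6.62×11.4 + 2.82×4.83 = 209.6 m²/day.
Hydraulic gradient i = 0.00370.
Q = Σ(K_i·b_i) · W · i = 209.6 × 410 × 0.003700 = 318.0 m³/day.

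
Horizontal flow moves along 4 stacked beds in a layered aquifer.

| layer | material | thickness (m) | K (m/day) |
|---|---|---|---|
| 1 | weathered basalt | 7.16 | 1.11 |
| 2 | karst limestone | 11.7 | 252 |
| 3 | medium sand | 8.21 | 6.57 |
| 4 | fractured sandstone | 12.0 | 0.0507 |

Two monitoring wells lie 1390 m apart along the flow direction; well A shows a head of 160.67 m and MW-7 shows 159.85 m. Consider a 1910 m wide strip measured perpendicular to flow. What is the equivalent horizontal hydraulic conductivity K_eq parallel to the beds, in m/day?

77.1

Flow is parallel to layering, so each bed carries its own Darcy discharge and the transmissivities add.
Σ(K_i·b_i) = 1.11×7.16 + 252×11.7 + 6.57×8.21 + 0.0507×12.0 = 3011 m²/day.
Total thickness b = 39.07 m, so K_eq = Σ(K_i·b_i)/b = 77.06 m/day.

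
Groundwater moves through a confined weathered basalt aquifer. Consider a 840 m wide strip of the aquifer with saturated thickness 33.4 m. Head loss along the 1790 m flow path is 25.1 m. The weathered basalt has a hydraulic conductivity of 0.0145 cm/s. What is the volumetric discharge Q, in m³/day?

Convert K: 0.0145 cm/s × 864 = 12.53 m/day.
Cross-sectional area A = 840 × 33.4 = 28056 m².
Hydraulic gradient i = Δh / L = 25.1 / 1790 = 0.01402.
Darcy's law: Q = K · A · i = 12.53 × 28056 × 0.01402 = 4929 m³/day.

4930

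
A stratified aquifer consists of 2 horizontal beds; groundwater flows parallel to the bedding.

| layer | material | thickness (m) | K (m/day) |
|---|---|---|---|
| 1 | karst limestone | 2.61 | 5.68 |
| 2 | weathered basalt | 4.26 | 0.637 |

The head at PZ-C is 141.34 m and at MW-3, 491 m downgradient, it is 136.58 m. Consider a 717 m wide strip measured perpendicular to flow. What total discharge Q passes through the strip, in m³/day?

122

Flow is parallel to layering, so each bed carries its own Darcy discharge and the transmissivities add.
Σ(K_i·b_i) = 5.68×2.61 + 0.637×4.26 = 17.54 m²/day.
Hydraulic gradient i = (141.34 − 136.58) / 491 = 4.76 / 491 = 0.009695.
Q = Σ(K_i·b_i) · W · i = 17.54 × 717 × 0.009695 = 121.9 m³/day.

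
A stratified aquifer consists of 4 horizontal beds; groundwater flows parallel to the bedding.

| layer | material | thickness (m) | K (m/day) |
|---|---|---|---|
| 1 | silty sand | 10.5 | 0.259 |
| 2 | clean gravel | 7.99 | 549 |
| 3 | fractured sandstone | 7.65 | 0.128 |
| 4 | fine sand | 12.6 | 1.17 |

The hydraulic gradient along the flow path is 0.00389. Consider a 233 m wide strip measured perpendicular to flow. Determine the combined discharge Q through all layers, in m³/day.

3990

Flow is parallel to layering, so each bed carries its own Darcy discharge and the transmissivities add.
Σ(K_i·b_i) = 0.259×10.5 + 549×7.99 + 0.128×7.65 + 1.17×12.6 = 4405 m²/day.
Hydraulic gradient i = 0.00389.
Q = Σ(K_i·b_i) · W · i = 4405 × 233 × 0.003890 = 3993 m³/day.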